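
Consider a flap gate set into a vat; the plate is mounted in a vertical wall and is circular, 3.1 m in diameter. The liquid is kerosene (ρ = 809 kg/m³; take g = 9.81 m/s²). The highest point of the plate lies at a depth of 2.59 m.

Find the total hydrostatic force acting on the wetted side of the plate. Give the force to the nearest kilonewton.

F ≈ 248 kN

γ = ρg = 809 × 9.81 / 1000 = 7.93629 kN/m³.
The centroid is at the centre, 1.55 m below the top of the plate, so the centroid depth is h_c = 2.59 + 1.55 = 4.14 m.
A = π(1.55)² = 7.54768 m².
Resultant F = γ·h_c·A = 7.93629 × 4.14 × 7.54768 = 247.988 kN.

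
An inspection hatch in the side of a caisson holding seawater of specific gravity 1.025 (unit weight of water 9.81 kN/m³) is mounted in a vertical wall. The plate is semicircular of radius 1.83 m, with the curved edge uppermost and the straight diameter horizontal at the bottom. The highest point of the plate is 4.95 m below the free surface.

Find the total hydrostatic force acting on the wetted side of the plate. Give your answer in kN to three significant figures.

γ = 1.025 × 9.81 = 10.05525 kN/m³.
The centroid lies 4r/(3π) = 0.776676 m above the diameter, so r − 4r/(3π) = 1.83 − 0.776676 = 1.05332 m below the topmost point, so the centroid depth is h_c = 4.95 + 1.05332 = 6.00332 m.
A = πr²/2 = π × 1.83²/2 = 5.26044 m².
Resultant F = γ·h_c·A = 10.05525 × 6.00332 × 5.26044 = 317.546 kN.

F ≈ 318 kN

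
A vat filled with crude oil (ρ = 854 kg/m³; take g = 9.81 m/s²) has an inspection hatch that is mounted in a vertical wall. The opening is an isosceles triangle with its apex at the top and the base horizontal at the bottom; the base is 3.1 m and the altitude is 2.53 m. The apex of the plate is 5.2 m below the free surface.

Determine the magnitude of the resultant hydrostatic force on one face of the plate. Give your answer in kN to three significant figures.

γ = ρg = 854 × 9.81 / 1000 = 8.37774 kN/m³.
With the apex up, the centroid sits 2h/3 = 2 × 2.53/3 = 1.68667 m below the apex, so the centroid depth is h_c = 5.2 + 1.68667 = 6.88667 m.
A = ½ × 3.1 × 2.53 = 3.9215 m².
Resultant F = γ·h_c·A = 8.37774 × 6.88667 × 3.9215 = 226.25 kN.

F ≈ 226 kN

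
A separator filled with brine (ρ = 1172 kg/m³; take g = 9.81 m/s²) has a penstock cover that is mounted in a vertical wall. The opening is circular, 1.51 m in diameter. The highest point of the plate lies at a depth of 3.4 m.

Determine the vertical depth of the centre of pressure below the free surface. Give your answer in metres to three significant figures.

γ = ρg = 1172 × 9.81 / 1000 = 11.49732 kN/m³.
The centroid is at the centre, 0.755 m below the top of the plate, so the centroid depth is h_c = 3.4 + 0.755 = 4.155 m.
A = π(0.755)² = 1.79079 m².
Resultant F = γ·h_c·A = 11.49732 × 4.155 × 1.79079 = 85.5485 kN.
I_c = πr⁴/4 = π × 0.755⁴/4 = 0.255198 m⁴.
Centre of pressure: y_p = y_c + I_c/(y_c·A) = 4.155 + 0.255198/(4.155 × 1.79079) = 4.155 + 0.0342974 = 4.1893 m along the plane.

h_p = 4.19 m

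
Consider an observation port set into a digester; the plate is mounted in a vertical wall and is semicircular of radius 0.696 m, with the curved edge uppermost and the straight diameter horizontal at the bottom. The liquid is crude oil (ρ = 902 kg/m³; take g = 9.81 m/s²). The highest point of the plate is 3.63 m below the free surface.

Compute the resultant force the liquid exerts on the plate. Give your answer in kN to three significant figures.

γ = ρg = 902 × 9.81 / 1000 = 8.84862 kN/m³.
The centroid lies 4r/(3π) = 0.295392 m above the diameter, so r − 4r/(3π) = 0.696 − 0.295392 = 0.400608 m below the topmost point, so the centroid depth is h_c = 3.63 + 0.400608 = 4.03061 m.
A = πr²/2 = π × 0.696²/2 = 0.760919 m².
Resultant F = γ·h_c·A = 8.84862 × 4.03061 × 0.760919 = 27.1384 kN.

F ≈ 27.1 kN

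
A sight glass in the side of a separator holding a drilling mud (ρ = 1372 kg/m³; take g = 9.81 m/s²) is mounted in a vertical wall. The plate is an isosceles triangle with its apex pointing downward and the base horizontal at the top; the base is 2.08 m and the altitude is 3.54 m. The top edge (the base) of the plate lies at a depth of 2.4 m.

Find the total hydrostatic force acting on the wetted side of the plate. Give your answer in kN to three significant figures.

F ≈ 177 kN

γ = ρg = 1372 × 9.81 / 1000 = 13.45932 kN/m³.
With the apex down, the centroid sits h/3 = 3.54/3 = 1.18 m below the base (the top edge), so the centroid depth is h_c = 2.4 + 1.18 = 3.58 m.
A = ½ × 2.08 × 3.54 = 3.6816 m².
Resultant F = γ·h_c·A = 13.45932 × 3.58 × 3.6816 = 177.396 kN.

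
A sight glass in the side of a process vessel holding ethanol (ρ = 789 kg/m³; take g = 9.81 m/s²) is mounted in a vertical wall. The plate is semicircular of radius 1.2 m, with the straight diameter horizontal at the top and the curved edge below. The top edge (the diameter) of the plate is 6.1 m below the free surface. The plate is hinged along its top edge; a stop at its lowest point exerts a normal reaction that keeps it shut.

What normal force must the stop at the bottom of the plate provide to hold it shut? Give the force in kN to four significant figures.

γ = ρg = 789 × 9.81 / 1000 = 7.74009 kN/m³.
The centroid of a semicircle lies 4r/(3π) = 0.509296 m from the diameter, here below the top edge, so the centroid depth is h_c = 6.1 + 0.509296 = 6.6093 m.
A = πr²/2 = π × 1.2²/2 = 2.26195 m².
Resultant F = γ·h_c·A = 7.74009 × 6.6093 × 2.26195 = 115.714 kN.
I_c = (π/8 − 8/(9π))·r⁴ = 0.109757 × 1.2⁴ = 0.227592 m⁴.
Centre of pressure: y_p = y_c + I_c/(y_c·A) = 6.6093 + 0.227592/(6.6093 × 2.26195) = 6.6093 + 0.0152236 = 6.62452 m along the plane.
The resultant acts 0.509296 + 0.0152236 = 0.52452 m (along the plate) below the hinge at the top edge, so the moment about the hinge is M = F × 0.52452 = 115.714 × 0.52452 = 60.6943 kN·m.
A normal force at the bottom, 1.2 m from the hinge, must supply this moment: P = 60.6943/1.2 = 50.5786 kN.

P ≈ 50.58 kN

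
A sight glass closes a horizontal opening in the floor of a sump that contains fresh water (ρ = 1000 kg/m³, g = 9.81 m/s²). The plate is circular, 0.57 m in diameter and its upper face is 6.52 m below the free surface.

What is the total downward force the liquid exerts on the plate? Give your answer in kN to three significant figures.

F ≈ 16.3 kN

γ = ρg = 1000 × 9.81 = 9810 N/m³ = 9.81 kN/m³.
The plate is horizontal, so pressure is uniform at p = γ·h = 9.81 × 6.52 = 63.9612 kN/m².
A = π(0.285)² = 0.255176 m².
F = p·A = 63.9612 × 0.255176 = 16.3214 kN.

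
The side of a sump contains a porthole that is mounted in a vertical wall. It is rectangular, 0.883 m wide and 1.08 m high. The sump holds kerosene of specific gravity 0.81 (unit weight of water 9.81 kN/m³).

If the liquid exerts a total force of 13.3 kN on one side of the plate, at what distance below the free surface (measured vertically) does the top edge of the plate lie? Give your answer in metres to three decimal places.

d_top ≈ 1.215 m

γ = 0.81 × 9.81 = 7.9461 kN/m³.
A = 0.883 × 1.08 = 0.95364 m².
From F = γ·h_c·A, the centroid depth is h_c = 13.3/(7.9461 × 0.95364) = 1.75515 m.
The centroid lies 1.08/2 = 0.54 m below the top edge, so the top edge sits at h_top = 1.75515 − 0.54 = 1.21515 m below the surface.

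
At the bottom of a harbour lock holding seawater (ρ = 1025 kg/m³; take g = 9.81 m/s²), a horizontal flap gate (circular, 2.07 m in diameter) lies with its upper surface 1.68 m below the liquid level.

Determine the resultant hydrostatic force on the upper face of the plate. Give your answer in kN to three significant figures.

γ = ρg = 1025 × 9.81 / 1000 = 10.05525 kN/m³.
The plate is horizontal, so pressure is uniform at p = γ·h = 10.05525 × 1.68 = 16.8928 kN/m².
A = π(1.035)² = 3.36535 m².
F = p·A = 16.8928 × 3.36535 = 56.8502 kN.

F ≈ 56.9 kN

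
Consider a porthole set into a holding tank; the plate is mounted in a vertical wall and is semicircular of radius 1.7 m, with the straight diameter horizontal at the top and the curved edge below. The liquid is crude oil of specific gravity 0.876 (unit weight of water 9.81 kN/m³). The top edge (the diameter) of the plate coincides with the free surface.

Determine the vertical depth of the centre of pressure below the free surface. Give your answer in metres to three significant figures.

h_p = 1.00 m

γ = 0.876 × 9.81 = 8.59356 kN/m³.
The centroid of a semicircle lies 4r/(3π) = 0.721502 m from the diameter, here below the top edge, so the centroid depth is h_c = 0.721502 m.
A = πr²/2 = π × 1.7²/2 = 4.5396 m².
Resultant F = γ·h_c·A = 8.59356 × 0.721502 × 4.5396 = 28.1467 kN.
I_c = (π/8 − 8/(9π))·r⁴ = 0.109757 × 1.7⁴ = 0.916701 m⁴.
Centre of pressure: y_p = y_c + I_c/(y_c·A) = 0.721502 + 0.916701/(0.721502 × 4.5396) = 0.721502 + 0.27988 = 1.00138 m along the plane.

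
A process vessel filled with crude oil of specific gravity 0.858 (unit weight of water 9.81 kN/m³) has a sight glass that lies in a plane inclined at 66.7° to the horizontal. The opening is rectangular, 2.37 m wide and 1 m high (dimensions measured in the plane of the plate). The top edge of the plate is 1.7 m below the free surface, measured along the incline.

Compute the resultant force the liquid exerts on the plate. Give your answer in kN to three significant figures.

γ = 0.858 × 9.81 = 8.41698 kN/m³.
Let θ = 66.7° be the plate's angle to the horizontal; measure y along the incline from where the plane meets the free surface. Vertical depth h = y·sinθ with sinθ = 0.918446.
The centroid lies 1/2 = 0.5 m below the top edge, so y_c = 1.7 + 0.5 = 2.2 m and h_c = 2.2 × 0.918446 = 2.02058 m.
A = 2.37 × 1 = 2.37 m².
Resultant F = γ·h_c·A = 8.41698 × 2.02058 × 2.37 = 40.307 kN.

F ≈ 40.3 kN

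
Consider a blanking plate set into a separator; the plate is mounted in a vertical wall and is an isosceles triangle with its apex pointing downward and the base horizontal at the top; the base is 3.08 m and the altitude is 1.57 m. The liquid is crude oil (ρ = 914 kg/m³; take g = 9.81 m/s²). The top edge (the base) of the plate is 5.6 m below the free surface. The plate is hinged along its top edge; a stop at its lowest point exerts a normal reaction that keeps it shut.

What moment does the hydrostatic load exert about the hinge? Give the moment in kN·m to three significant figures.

γ = ρg = 914 × 9.81 / 1000 = 8.96634 kN/m³.
With the apex down, the centroid sits h/3 = 1.57/3 = 0.523333 m below the base (the top edge), so the centroid depth is h_c = 5.6 + 0.523333 = 6.12333 m.
A = ½ × 3.08 × 1.57 = 2.4178 m².
Resultant F = γ·h_c·A = 8.96634 × 6.12333 × 2.4178 = 132.747 kN.
I_c = b·h³/36 = 3.08 × 1.57³/36 = 0.331091 m⁴.
Centre of pressure: y_p = y_c + I_c/(y_c·A) = 6.12333 + 0.331091/(6.12333 × 2.4178) = 6.12333 + 0.0223635 = 6.14569 m along the plane.
The resultant acts 0.523333 + 0.0223635 = 0.545697 m (along the plate) below the hinge at the top edge, so the moment about the hinge is M = F × 0.545697 = 132.747 × 0.545697 = 72.4396 kN·m.

M ≈ 72.4 kN·m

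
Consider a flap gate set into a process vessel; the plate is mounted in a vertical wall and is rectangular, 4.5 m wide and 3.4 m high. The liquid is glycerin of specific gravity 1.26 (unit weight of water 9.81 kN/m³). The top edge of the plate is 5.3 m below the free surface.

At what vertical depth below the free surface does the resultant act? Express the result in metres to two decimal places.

γ = 1.26 × 9.81 = 12.3606 kN/m³.
The centroid lies 3.4/2 = 1.7 m below the top edge, so the centroid depth is h_c = 5.3 + 1.7 = 7 m.
A = 4.5 × 3.4 = 15.3 m².
Resultant F = γ·h_c·A = 12.3606 × 7 × 15.3 = 1323.82 kN.
I_c = b·h³/12 = 4.5 × 3.4³/12 = 14.739 m⁴.
Centre of pressure: y_p = y_c + I_c/(y_c·A) = 7 + 14.739/(7 × 15.3) = 7 + 0.137619 = 7.13762 m along the plane.

h_p = 7.14 m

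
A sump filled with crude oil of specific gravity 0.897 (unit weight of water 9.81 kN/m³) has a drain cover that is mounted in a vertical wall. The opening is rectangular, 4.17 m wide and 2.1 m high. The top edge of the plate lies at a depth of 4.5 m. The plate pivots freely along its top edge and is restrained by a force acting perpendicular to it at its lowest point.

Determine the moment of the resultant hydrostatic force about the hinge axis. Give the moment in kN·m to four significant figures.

γ = 0.897 × 9.81 = 8.79957 kN/m³.
The centroid lies 2.1/2 = 1.05 m below the top edge, so the centroid depth is h_c = 4.5 + 1.05 = 5.55 m.
A = 4.17 × 2.1 = 8.757 m².
Resultant F = γ·h_c·A = 8.79957 × 5.55 × 8.757 = 427.671 kN.
I_c = b·h³/12 = 4.17 × 2.1³/12 = 3.2182 m⁴.
Centre of pressure: y_p = y_c + I_c/(y_c·A) = 5.55 + 3.2182/(5.55 × 8.757) = 5.55 + 0.0662163 = 5.61622 m along the plane.
The resultant acts 1.05 + 0.0662163 = 1.11622 m (along the plate) below the hinge at the top edge, so the moment about the hinge is M = F × 1.11622 = 427.671 × 1.11622 = 477.375 kN·m.

M ≈ 477.4 kN·m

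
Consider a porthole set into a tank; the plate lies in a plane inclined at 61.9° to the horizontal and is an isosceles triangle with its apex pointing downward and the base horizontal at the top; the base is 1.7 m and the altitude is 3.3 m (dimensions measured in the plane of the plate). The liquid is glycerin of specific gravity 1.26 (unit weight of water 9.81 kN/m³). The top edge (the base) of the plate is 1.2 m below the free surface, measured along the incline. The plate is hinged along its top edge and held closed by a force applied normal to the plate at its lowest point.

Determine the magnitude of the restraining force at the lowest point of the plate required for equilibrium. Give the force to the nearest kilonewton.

γ = 1.26 × 9.81 = 12.3606 kN/m³.
Let θ = 61.9° be the plate's angle to the horizontal; measure y along the incline from where the plane meets the free surface. Vertical depth h = y·sinθ with sinθ = 0.882127.
With the apex down, the centroid sits h/3 = 3.3/3 = 1.1 m below the base (the top edge), so y_c = 1.2 + 1.1 = 2.3 m and h_c = 2.3 × 0.882127 = 2.02889 m.
A = ½ × 1.7 × 3.3 = 2.805 m².
Resultant F = γ·h_c·A = 12.3606 × 2.02889 × 2.805 = 70.3446 kN.
I_c = b·h³/36 = 1.7 × 3.3³/36 = 1.69702 m⁴.
Centre of pressure: y_p = y_c + I_c/(y_c·A) = 2.3 + 1.69702/(2.3 × 2.805) = 2.3 + 0.263043 = 2.56304 m along the plane.
The resultant acts 1.1 + 0.263043 = 1.36304 m (along the plate) below the hinge at the top edge, so the moment about the hinge is M = F × 1.36304 = 70.3446 × 1.36304 = 95.8825 kN·m.
A normal force at the bottom, 3.3 m from the hinge, must supply this moment: P = 95.8825/3.3 = 29.0553 kN.

P ≈ 29 kN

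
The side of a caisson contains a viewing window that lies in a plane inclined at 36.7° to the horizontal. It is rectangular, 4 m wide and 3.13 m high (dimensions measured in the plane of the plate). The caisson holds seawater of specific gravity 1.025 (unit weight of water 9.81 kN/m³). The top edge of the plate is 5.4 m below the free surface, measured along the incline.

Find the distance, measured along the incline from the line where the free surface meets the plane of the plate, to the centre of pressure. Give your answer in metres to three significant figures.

y_p = 7.08 m

γ = 1.025 × 9.81 = 10.05525 kN/m³.
Let θ = 36.7° be the plate's angle to the horizontal; measure y along the incline from where the plane meets the free surface. Vertical depth h = y·sinθ with sinθ = 0.597625.
The centroid lies 3.13/2 = 1.565 m below the top edge, so y_c = 5.4 + 1.565 = 6.965 m and h_c = 6.965 × 0.597625 = 4.16246 m.
A = 4 × 3.13 = 12.52 m².
Resultant F = γ·h_c·A = 10.05525 × 4.16246 × 12.52 = 524.019 kN.
I_c = b·h³/12 = 4 × 3.13³/12 = 10.2214 m⁴.
Centre of pressure: y_p = y_c + I_c/(y_c·A) = 6.965 + 10.2214/(6.965 × 12.52) = 6.965 + 0.117215 = 7.08221 m along the plane.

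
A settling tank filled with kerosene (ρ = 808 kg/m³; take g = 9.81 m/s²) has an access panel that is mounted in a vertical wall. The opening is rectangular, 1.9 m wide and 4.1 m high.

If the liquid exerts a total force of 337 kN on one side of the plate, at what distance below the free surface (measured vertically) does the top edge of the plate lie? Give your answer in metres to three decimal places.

γ = ρg = 808 × 9.81 / 1000 = 7.92648 kN/m³.
A = 1.9 × 4.1 = 7.79 m².
From F = γ·h_c·A, the centroid depth is h_c = 337/(7.92648 × 7.79) = 5.45773 m.
The centroid lies 4.1/2 = 2.05 m below the top edge, so the top edge sits at h_top = 5.45773 − 2.05 = 3.40773 m below the surface.

d_top ≈ 3.408 m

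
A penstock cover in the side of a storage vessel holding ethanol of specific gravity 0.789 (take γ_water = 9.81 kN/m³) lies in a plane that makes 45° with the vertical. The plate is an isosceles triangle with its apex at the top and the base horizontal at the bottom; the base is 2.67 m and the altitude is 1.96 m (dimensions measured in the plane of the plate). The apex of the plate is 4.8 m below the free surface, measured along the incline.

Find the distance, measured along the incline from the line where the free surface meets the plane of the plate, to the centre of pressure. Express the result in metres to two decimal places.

y_p = 6.14 m

γ = 0.789 × 9.81 = 7.74009 kN/m³.
The plate makes 45° with the vertical, i.e. θ = 90° − 45° = 45° to the horizontal. Measuring y along the incline from the free-surface line, vertical depth h = y·sinθ with sinθ = 0.707107.
With the apex up, the centroid sits 2h/3 = 2 × 1.96/3 = 1.30667 m below the apex, so y_c = 4.8 + 1.30667 = 6.10667 m and h_c = 6.10667 × 0.707107 = 4.31807 m.
A = ½ × 2.67 × 1.96 = 2.6166 m².
Resultant F = γ·h_c·A = 7.74009 × 4.31807 × 2.6166 = 87.4527 kN.
I_c = b·h³/36 = 2.67 × 1.96³/36 = 0.558441 m⁴.
Centre of pressure: y_p = y_c + I_c/(y_c·A) = 6.10667 + 0.558441/(6.10667 × 2.6166) = 6.10667 + 0.0349491 = 6.14162 m along the plane.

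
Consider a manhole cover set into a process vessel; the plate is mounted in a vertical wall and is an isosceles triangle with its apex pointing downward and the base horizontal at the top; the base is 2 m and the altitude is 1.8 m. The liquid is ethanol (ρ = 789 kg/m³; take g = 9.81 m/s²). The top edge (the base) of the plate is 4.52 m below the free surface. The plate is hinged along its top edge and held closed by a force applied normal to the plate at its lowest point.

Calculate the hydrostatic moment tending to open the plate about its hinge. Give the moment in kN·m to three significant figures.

M ≈ 45.3 kN·m

γ = ρg = 789 × 9.81 / 1000 = 7.74009 kN/m³.
With the apex down, the centroid sits h/3 = 1.8/3 = 0.6 m below the base (the top edge), so the centroid depth is h_c = 4.52 + 0.6 = 5.12 m.
A = ½ × 2 × 1.8 = 1.8 m².
Resultant F = γ·h_c·A = 7.74009 × 5.12 × 1.8 = 71.3327 kN.
I_c = b·h³/36 = 2 × 1.8³/36 = 0.324 m⁴.
Centre of pressure: y_p = y_c + I_c/(y_c·A) = 5.12 + 0.324/(5.12 × 1.8) = 5.12 + 0.0351562 = 5.15516 m along the plane.
The resultant acts 0.6 + 0.0351562 = 0.635156 m (along the plate) below the hinge at the top edge, so the moment about the hinge is M = F × 0.635156 = 71.3327 × 0.635156 = 45.3074 kN·m.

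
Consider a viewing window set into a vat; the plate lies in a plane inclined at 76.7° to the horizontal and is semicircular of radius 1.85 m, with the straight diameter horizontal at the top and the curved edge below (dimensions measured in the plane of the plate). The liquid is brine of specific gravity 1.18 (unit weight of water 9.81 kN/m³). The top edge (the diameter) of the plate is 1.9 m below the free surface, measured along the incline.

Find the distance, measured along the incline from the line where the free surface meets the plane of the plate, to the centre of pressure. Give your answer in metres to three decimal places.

y_p = 2.774 m

γ = 1.18 × 9.81 = 11.5758 kN/m³.
Let θ = 76.7° be the plate's angle to the horizontal; measure y along the incline from where the plane meets the free surface. Vertical depth h = y·sinθ with sinθ = 0.973179.
The centroid of a semicircle lies 4r/(3π) = 0.785164 m from the diameter, here below the top edge, so y_c = 1.9 + 0.785164 = 2.68516 m and h_c = 2.68516 × 0.973179 = 2.61314 m.
A = πr²/2 = π × 1.85²/2 = 5.37605 m².
Resultant F = γ·h_c·A = 11.5758 × 2.61314 × 5.37605 = 162.621 kN.
I_c = (π/8 − 8/(9π))·r⁴ = 0.109757 × 1.85⁴ = 1.28564 m⁴.
Centre of pressure: y_p = y_c + I_c/(y_c·A) = 2.68516 + 1.28564/(2.68516 × 5.37605) = 2.68516 + 0.0890607 = 2.77422 m along the plane.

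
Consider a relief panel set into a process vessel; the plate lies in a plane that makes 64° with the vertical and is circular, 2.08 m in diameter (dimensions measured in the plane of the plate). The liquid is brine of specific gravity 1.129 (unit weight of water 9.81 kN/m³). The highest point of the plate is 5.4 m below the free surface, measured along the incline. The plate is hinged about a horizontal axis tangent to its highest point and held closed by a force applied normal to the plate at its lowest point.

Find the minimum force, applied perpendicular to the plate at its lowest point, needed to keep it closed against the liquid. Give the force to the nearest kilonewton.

P ≈ 55 kN

γ = 1.129 × 9.81 = 11.07549 kN/m³.
The plate makes 64° with the vertical, i.e. θ = 90° − 64° = 26° to the horizontal. Measuring y along the incline from the free-surface line, vertical depth h = y·sinθ with sinθ = 0.438371.
The centroid is at the centre, 1.04 m below the top of the plate, so y_c = 5.4 + 1.04 = 6.44 m and h_c = 6.44 × 0.438371 = 2.82311 m.
A = π(1.04)² = 3.39795 m².
Resultant F = γ·h_c·A = 11.07549 × 2.82311 × 3.39795 = 106.245 kN.
I_c = πr⁴/4 = π × 1.04⁴/4 = 0.918805 m⁴.
Centre of pressure: y_p = y_c + I_c/(y_c·A) = 6.44 + 0.918805/(6.44 × 3.39795) = 6.44 + 0.0419875 = 6.48199 m along the plane.
The resultant acts 1.04 + 0.0419875 = 1.08199 m (along the plate) below the hinge at the top edge, so the moment about the hinge is M = F × 1.08199 = 106.245 × 1.08199 = 114.956 kN·m.
A normal force at the bottom, 2.08 m from the hinge, must supply this moment: P = 114.956/2.08 = 55.2673 kN.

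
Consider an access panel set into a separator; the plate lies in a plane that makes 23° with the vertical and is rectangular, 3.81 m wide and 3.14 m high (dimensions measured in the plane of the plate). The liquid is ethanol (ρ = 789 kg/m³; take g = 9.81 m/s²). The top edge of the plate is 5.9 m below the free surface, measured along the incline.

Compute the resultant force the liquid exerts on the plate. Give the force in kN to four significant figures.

γ = ρg = 789 × 9.81 / 1000 = 7.74009 kN/m³.
The plate makes 23° with the vertical, i.e. θ = 90° − 23° = 67° to the horizontal. Measuring y along the incline from the free-surface line, vertical depth h = y·sinθ with sinθ = 0.920505.
The centroid lies 3.14/2 = 1.57 m below the top edge, so y_c = 5.9 + 1.57 = 7.47 m and h_c = 7.47 × 0.920505 = 6.87617 m.
A = 3.81 × 3.14 = 11.9634 m².
Resultant F = γ·h_c·A = 7.74009 × 6.87617 × 11.9634 = 636.718 kN.

F ≈ 636.7 kN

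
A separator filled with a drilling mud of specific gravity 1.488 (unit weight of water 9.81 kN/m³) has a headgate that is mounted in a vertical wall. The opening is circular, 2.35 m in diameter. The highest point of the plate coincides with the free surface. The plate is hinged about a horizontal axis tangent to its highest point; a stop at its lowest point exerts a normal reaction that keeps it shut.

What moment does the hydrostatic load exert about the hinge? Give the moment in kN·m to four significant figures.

M ≈ 109.3 kN·m

γ = 1.488 × 9.81 = 14.59728 kN/m³.
The centroid is at the centre, 1.175 m below the top of the plate, so the centroid depth is h_c = 1.175 m.
A = π(1.175)² = 4.33736 m².
Resultant F = γ·h_c·A = 14.59728 × 1.175 × 4.33736 = 74.3935 kN.
I_c = πr⁴/4 = π × 1.175⁴/4 = 1.49707 m⁴.
Centre of pressure: y_p = y_c + I_c/(y_c·A) = 1.175 + 1.49707/(1.175 × 4.33736) = 1.175 + 0.293751 = 1.46875 m along the plane.
The resultant acts 1.175 + 0.293751 = 1.46875 m (along the plate) below the hinge at the top edge, so the moment about the hinge is M = F × 1.46875 = 74.3935 × 1.46875 = 109.265 kN·m.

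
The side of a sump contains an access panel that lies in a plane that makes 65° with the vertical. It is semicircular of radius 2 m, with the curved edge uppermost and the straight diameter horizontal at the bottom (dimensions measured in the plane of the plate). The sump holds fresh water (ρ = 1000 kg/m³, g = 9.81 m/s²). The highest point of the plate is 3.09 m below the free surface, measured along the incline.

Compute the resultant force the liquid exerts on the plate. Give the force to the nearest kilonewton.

F ≈ 110 kN

γ = ρg = 1000 × 9.81 = 9810 N/m³ = 9.81 kN/m³.
The plate makes 65° with the vertical, i.e. θ = 90° − 65° = 25° to the horizontal. Measuring y along the incline from the free-surface line, vertical depth h = y·sinθ with sinθ = 0.422618.
The centroid lies 4r/(3π) = 0.848826 m above the diameter, so r − 4r/(3π) = 2 − 0.848826 = 1.15117 m below the topmost point, so y_c = 3.09 + 1.15117 = 4.24117 m and h_c = 4.24117 × 0.422618 = 1.79239 m.
A = πr²/2 = π × 2²/2 = 6.28319 m².
Resultant F = γ·h_c·A = 9.81 × 1.79239 × 6.28319 = 110.48 kN.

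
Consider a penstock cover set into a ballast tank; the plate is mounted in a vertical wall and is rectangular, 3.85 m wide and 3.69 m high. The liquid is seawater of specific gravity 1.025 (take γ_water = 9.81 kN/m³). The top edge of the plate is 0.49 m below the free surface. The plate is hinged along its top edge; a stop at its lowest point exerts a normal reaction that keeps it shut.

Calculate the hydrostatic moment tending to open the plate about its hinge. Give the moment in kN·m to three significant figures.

M ≈ 777 kN·m

γ = 1.025 × 9.81 = 10.05525 kN/m³.
The centroid lies 3.69/2 = 1.845 m below the top edge, so the centroid depth is h_c = 0.49 + 1.845 = 2.335 m.
A = 3.85 × 3.69 = 14.2065 m².
Resultant F = γ·h_c·A = 10.05525 × 2.335 × 14.2065 = 333.555 kN.
I_c = b·h³/12 = 3.85 × 3.69³/12 = 16.1198 m⁴.
Centre of pressure: y_p = y_c + I_c/(y_c·A) = 2.335 + 16.1198/(2.335 × 14.2065) = 2.335 + 0.485943 = 2.82094 m along the plane.
The resultant acts 1.845 + 0.485943 = 2.33094 m (along the plate) below the hinge at the top edge, so the moment about the hinge is M = F × 2.33094 = 333.555 × 2.33094 = 777.497 kN·m.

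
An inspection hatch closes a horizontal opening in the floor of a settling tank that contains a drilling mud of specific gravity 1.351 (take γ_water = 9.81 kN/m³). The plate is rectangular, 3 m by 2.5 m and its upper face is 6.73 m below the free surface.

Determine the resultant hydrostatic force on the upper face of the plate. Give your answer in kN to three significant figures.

F ≈ 669 kN

γ = 1.351 × 9.81 = 13.25331 kN/m³.
The plate is horizontal, so pressure is uniform at p = γ·h = 13.25331 × 6.73 = 89.1948 kN/m².
A = 3 × 2.5 = 7.5 m².
F = p·A = 89.1948 × 7.5 = 668.961 kN.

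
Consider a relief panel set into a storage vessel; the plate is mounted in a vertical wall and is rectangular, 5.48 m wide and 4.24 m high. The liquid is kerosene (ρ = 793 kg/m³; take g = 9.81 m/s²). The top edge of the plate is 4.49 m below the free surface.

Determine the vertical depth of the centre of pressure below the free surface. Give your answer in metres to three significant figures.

γ = ρg = 793 × 9.81 / 1000 = 7.77933 kN/m³.
The centroid lies 4.24/2 = 2.12 m below the top edge, so the centroid depth is h_c = 4.49 + 2.12 = 6.61 m.
A = 5.48 × 4.24 = 23.2352 m².
Resultant F = γ·h_c·A = 7.77933 × 6.61 × 23.2352 = 1194.79 kN.
I_c = b·h³/12 = 5.48 × 4.24³/12 = 34.8094 m⁴.
Centre of pressure: y_p = y_c + I_c/(y_c·A) = 6.61 + 34.8094/(6.61 × 23.2352) = 6.61 + 0.226646 = 6.83665 m along the plane.

h_p = 6.84 m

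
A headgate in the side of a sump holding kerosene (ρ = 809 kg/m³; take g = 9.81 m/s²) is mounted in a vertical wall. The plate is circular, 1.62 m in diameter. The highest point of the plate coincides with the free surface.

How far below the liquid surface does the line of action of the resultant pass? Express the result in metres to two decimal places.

γ = ρg = 809 × 9.81 / 1000 = 7.93629 kN/m³.
The centroid is at the centre, 0.81 m below the top of the plate, so the centroid depth is h_c = 0.81 m.
A = π(0.81)² = 2.0612 m².
Resultant F = γ·h_c·A = 7.93629 × 0.81 × 2.0612 = 13.2502 kN.
I_c = πr⁴/4 = π × 0.81⁴/4 = 0.338088 m⁴.
Centre of pressure: y_p = y_c + I_c/(y_c·A) = 0.81 + 0.338088/(0.81 × 2.0612) = 0.81 + 0.2025 = 1.0125 m along the plane.

h_p = 1.01 m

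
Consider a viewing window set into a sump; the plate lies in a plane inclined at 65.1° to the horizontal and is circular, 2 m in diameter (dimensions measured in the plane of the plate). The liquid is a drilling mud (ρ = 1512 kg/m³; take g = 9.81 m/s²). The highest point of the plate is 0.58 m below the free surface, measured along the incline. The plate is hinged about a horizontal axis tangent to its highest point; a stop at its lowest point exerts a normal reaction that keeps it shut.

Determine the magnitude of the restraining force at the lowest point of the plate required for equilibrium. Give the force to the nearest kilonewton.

γ = ρg = 1512 × 9.81 / 1000 = 14.83272 kN/m³.
Let θ = 65.1° be the plate's angle to the horizontal; measure y along the incline from where the plane meets the free surface. Vertical depth h = y·sinθ with sinθ = 0.907044.
The centroid is at the centre, 1 m below the top of the plate, so y_c = 0.58 + 1 = 1.58 m and h_c = 1.58 × 0.907044 = 1.43313 m.
A = π(1)² = 3.14159 m².
Resultant F = γ·h_c·A = 14.83272 × 1.43313 × 3.14159 = 66.7815 kN.
I_c = πr⁴/4 = π × 1⁴/4 = 0.785398 m⁴.
Centre of pressure: y_p = y_c + I_c/(y_c·A) = 1.58 + 0.785398/(1.58 × 3.14159) = 1.58 + 0.158228 = 1.73823 m along the plane.
The resultant acts 1 + 0.158228 = 1.15823 m (along the plate) below the hinge at the top edge, so the moment about the hinge is M = F × 1.15823 = 66.7815 × 1.15823 = 77.3483 kN·m.
A normal force at the bottom, 2 m from the hinge, must supply this moment: P = 77.3483/2 = 38.6741 kN.

P ≈ 39 kN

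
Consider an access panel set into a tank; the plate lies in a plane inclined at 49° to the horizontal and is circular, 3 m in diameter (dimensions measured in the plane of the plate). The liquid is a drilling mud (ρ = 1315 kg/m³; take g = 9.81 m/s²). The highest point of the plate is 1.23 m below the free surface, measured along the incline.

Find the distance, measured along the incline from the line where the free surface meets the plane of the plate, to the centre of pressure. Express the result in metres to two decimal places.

γ = ρg = 1315 × 9.81 / 1000 = 12.90015 kN/m³.
Let θ = 49° be the plate's angle to the horizontal; measure y along the incline from where the plane meets the free surface. Vertical depth h = y·sinθ with sinθ = 0.754710.
The centroid is at the centre, 1.5 m below the top of the plate, so y_c = 1.23 + 1.5 = 2.73 m and h_c = 2.73 × 0.754710 = 2.06036 m.
A = π(1.5)² = 7.06858 m².
Resultant F = γ·h_c·A = 12.90015 × 2.06036 × 7.06858 = 187.875 kN.
I_c = πr⁴/4 = π × 1.5⁴/4 = 3.97608 m⁴.
Centre of pressure: y_p = y_c + I_c/(y_c·A) = 2.73 + 3.97608/(2.73 × 7.06858) = 2.73 + 0.206044 = 2.93604 m along the plane.

y_p = 2.94 m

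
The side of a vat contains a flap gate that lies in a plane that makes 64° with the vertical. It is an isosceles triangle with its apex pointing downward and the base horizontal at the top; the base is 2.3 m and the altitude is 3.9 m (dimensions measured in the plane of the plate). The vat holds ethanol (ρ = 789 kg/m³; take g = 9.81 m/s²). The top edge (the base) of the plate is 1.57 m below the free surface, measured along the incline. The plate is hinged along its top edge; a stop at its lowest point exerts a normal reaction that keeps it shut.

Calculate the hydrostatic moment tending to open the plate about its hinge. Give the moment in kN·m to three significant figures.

M ≈ 69.6 kN·m

γ = ρg = 789 × 9.81 / 1000 = 7.74009 kN/m³.
The plate makes 64° with the vertical, i.e. θ = 90° − 64° = 26° to the horizontal. Measuring y along the incline from the free-surface line, vertical depth h = y·sinθ with sinθ = 0.438371.
With the apex down, the centroid sits h/3 = 3.9/3 = 1.3 m below the base (the top edge), so y_c = 1.57 + 1.3 = 2.87 m and h_c = 2.87 × 0.438371 = 1.25812 m.
A = ½ × 2.3 × 3.9 = 4.485 m².
Resultant F = γ·h_c·A = 7.74009 × 1.25812 × 4.485 = 43.6748 kN.
I_c = b·h³/36 = 2.3 × 3.9³/36 = 3.78982 m⁴.
Centre of pressure: y_p = y_c + I_c/(y_c·A) = 2.87 + 3.78982/(2.87 × 4.485) = 2.87 + 0.294425 = 3.16443 m along the plane.
The resultant acts 1.3 + 0.294425 = 1.59442 m (along the plate) below the hinge at the top edge, so the moment about the hinge is M = F × 1.59442 = 43.6748 × 1.59442 = 69.636 kN·m.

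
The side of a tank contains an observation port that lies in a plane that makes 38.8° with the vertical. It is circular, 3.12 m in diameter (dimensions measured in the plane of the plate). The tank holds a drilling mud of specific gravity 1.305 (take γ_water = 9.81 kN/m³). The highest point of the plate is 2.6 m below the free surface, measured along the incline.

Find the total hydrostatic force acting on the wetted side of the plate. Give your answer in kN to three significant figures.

F ≈ 317 kN

γ = 1.305 × 9.81 = 12.80205 kN/m³.
The plate makes 38.8° with the vertical, i.e. θ = 90° − 38.8° = 51.2° to the horizontal. Measuring y along the incline from the free-surface line, vertical depth h = y·sinθ with sinθ = 0.779338.
The centroid is at the centre, 1.56 m below the top of the plate, so y_c = 2.6 + 1.56 = 4.16 m and h_c = 4.16 × 0.779338 = 3.24205 m.
A = π(1.56)² = 7.64538 m².
Resultant F = γ·h_c·A = 12.80205 × 3.24205 × 7.64538 = 317.321 kN.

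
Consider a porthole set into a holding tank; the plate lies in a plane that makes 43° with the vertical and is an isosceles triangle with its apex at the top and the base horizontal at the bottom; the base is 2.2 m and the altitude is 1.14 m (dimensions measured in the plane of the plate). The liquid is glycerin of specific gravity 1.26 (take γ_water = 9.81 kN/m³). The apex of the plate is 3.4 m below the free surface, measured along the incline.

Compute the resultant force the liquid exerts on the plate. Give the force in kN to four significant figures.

γ = 1.26 × 9.81 = 12.3606 kN/m³.
The plate makes 43° with the vertical, i.e. θ = 90° − 43° = 47° to the horizontal. Measuring y along the incline from the free-surface line, vertical depth h = y·sinθ with sinθ = 0.731354.
With the apex up, the centroid sits 2h/3 = 2 × 1.14/3 = 0.76 m below the apex, so y_c = 3.4 + 0.76 = 4.16 m and h_c = 4.16 × 0.731354 = 3.04243 m.
A = ½ × 2.2 × 1.14 = 1.254 m².
Resultant F = γ·h_c·A = 12.3606 × 3.04243 × 1.254 = 47.1583 kN.

F ≈ 47.16 kN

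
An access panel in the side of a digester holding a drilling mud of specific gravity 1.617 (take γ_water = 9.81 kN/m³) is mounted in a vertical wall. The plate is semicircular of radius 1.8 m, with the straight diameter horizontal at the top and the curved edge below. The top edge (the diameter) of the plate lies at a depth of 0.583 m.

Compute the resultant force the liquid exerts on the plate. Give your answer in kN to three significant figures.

F ≈ 109 kN

γ = 1.617 × 9.81 = 15.86277 kN/m³.
The centroid of a semicircle lies 4r/(3π) = 0.763944 m from the diameter, here below the top edge, so the centroid depth is h_c = 0.583 + 0.763944 = 1.34694 m.
A = πr²/2 = π × 1.8²/2 = 5.08938 m².
Resultant F = γ·h_c·A = 15.86277 × 1.34694 × 5.08938 = 108.741 kN.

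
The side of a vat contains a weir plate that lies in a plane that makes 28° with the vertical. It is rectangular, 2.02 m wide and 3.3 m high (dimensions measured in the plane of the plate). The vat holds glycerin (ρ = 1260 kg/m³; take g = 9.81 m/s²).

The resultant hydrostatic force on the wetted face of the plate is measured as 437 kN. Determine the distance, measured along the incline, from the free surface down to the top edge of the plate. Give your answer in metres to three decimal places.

y_top ≈ 4.357 m

γ = ρg = 1260 × 9.81 / 1000 = 12.3606 kN/m³.
A = 2.02 × 3.3 = 6.666 m².
From F = γ·h_c·A, the centroid depth is h_c = 437/(12.3606 × 6.666) = 5.30367 m.
The plate makes 28° with the vertical, i.e. θ = 90° − 28° = 62° to the horizontal. Measuring y along the incline from the free-surface line, vertical depth h = y·sinθ with sinθ = 0.882948.
Along the incline, y_c = h_c/sinθ = 5.30367/0.882948 = 6.00678 m.
The centroid lies 3.3/2 = 1.65 m below the top edge, so the top edge sits at y_top = 6.00678 − 1.65 = 4.35678 m along the incline.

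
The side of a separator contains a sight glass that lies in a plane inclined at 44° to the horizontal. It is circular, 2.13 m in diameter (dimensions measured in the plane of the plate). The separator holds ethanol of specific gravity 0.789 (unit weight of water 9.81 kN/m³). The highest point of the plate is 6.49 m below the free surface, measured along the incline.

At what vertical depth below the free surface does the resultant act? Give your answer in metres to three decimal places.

γ = 0.789 × 9.81 = 7.74009 kN/m³.
Let θ = 44° be the plate's angle to the horizontal; measure y along the incline from where the plane meets the free surface. Vertical depth h = y·sinθ with sinθ = 0.694658.
The centroid is at the centre, 1.065 m below the top of the plate, so y_c = 6.49 + 1.065 = 7.555 m and h_c = 7.555 × 0.694658 = 5.24814 m.
A = π(1.065)² = 3.56327 m².
Resultant F = γ·h_c·A = 7.74009 × 5.24814 × 3.56327 = 144.744 kN.
I_c = πr⁴/4 = π × 1.065⁴/4 = 1.01039 m⁴.
Centre of pressure: y_p = y_c + I_c/(y_c·A) = 7.555 + 1.01039/(7.555 × 3.56327) = 7.555 + 0.0375324 = 7.59253 m along the plane.
Vertically, h_p = y_p·sinθ = 7.59253 × 0.694658 = 5.27421 m.

h_p = 5.274 m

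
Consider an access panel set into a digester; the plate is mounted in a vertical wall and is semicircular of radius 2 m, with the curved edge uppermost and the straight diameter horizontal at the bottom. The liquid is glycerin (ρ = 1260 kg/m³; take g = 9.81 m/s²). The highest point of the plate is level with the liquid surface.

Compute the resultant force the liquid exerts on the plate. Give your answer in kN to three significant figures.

γ = ρg = 1260 × 9.81 / 1000 = 12.3606 kN/m³.
The centroid lies 4r/(3π) = 0.848826 m above the diameter, so r − 4r/(3π) = 2 − 0.848826 = 1.15117 m below the topmost point, so the centroid depth is h_c = 1.15117 m.
A = πr²/2 = π × 2²/2 = 6.28319 m².
Resultant F = γ·h_c·A = 12.3606 × 1.15117 × 6.28319 = 89.4045 kN.

F ≈ 89.4 kN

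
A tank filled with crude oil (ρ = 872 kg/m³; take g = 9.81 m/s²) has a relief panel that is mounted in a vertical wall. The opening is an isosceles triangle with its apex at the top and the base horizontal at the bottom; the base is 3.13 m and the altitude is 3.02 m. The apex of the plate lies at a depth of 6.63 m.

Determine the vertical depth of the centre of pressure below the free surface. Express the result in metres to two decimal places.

h_p = 8.70 m

γ = ρg = 872 × 9.81 / 1000 = 8.55432 kN/m³.
With the apex up, the centroid sits 2h/3 = 2 × 3.02/3 = 2.01333 m below the apex, so the centroid depth is h_c = 6.63 + 2.01333 = 8.64333 m.
A = ½ × 3.13 × 3.02 = 4.7263 m².
Resultant F = γ·h_c·A = 8.55432 × 8.64333 × 4.7263 = 349.452 kN.
I_c = b·h³/36 = 3.13 × 3.02³/36 = 2.39476 m⁴.
Centre of pressure: y_p = y_c + I_c/(y_c·A) = 8.64333 + 2.39476/(8.64333 × 4.7263) = 8.64333 + 0.0586219 = 8.70195 m along the plane.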